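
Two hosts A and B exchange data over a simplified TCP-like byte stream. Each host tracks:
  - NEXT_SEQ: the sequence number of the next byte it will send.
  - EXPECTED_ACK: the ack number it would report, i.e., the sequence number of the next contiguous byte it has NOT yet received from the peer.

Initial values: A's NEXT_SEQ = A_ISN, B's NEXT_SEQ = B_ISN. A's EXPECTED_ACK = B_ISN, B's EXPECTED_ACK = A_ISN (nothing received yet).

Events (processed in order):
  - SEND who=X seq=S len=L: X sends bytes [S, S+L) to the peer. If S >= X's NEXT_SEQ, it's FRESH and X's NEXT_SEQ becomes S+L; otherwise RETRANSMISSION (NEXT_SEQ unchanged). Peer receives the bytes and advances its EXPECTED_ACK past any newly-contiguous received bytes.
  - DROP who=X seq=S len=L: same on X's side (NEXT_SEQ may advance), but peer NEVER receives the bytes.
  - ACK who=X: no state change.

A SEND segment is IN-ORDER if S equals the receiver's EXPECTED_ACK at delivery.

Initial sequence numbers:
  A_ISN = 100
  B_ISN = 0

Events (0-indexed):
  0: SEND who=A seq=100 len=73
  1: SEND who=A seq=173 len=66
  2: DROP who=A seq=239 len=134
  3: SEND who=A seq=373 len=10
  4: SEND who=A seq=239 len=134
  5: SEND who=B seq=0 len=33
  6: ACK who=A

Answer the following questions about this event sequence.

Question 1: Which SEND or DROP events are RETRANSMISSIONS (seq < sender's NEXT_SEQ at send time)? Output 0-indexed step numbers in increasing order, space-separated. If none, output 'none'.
Step 0: SEND seq=100 -> fresh
Step 1: SEND seq=173 -> fresh
Step 2: DROP seq=239 -> fresh
Step 3: SEND seq=373 -> fresh
Step 4: SEND seq=239 -> retransmit
Step 5: SEND seq=0 -> fresh

Answer: 4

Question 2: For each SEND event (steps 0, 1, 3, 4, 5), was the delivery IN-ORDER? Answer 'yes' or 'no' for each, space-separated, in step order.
Answer: yes yes no yes yes

Derivation:
Step 0: SEND seq=100 -> in-order
Step 1: SEND seq=173 -> in-order
Step 3: SEND seq=373 -> out-of-order
Step 4: SEND seq=239 -> in-order
Step 5: SEND seq=0 -> in-order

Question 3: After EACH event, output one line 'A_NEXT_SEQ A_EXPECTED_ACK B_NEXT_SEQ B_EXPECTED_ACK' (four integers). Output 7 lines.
173 0 0 173
239 0 0 239
373 0 0 239
383 0 0 239
383 0 0 383
383 33 33 383
383 33 33 383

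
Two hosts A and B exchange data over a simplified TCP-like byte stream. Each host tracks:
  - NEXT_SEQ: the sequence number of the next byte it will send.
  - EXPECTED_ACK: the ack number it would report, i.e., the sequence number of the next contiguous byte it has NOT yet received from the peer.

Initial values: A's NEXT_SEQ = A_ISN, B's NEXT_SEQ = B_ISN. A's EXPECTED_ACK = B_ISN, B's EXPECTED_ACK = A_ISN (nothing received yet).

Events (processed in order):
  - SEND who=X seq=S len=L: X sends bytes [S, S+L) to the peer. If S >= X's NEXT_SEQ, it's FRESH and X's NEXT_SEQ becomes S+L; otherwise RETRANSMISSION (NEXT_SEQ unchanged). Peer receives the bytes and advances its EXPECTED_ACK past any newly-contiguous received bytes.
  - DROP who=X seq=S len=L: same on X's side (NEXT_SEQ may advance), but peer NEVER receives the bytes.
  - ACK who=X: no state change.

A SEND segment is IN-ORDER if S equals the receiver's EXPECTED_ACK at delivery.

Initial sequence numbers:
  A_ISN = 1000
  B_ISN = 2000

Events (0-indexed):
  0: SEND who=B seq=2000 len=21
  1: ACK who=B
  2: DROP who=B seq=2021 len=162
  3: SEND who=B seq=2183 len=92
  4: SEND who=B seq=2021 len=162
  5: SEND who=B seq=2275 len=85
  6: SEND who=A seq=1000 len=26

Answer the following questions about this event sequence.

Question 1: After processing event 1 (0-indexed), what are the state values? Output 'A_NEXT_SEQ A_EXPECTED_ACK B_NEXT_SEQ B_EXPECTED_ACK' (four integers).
After event 0: A_seq=1000 A_ack=2021 B_seq=2021 B_ack=1000
After event 1: A_seq=1000 A_ack=2021 B_seq=2021 B_ack=1000

1000 2021 2021 1000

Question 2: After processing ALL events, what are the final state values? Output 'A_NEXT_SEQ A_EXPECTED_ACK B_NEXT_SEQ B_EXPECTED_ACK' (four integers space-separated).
Answer: 1026 2360 2360 1026

Derivation:
After event 0: A_seq=1000 A_ack=2021 B_seq=2021 B_ack=1000
After event 1: A_seq=1000 A_ack=2021 B_seq=2021 B_ack=1000
After event 2: A_seq=1000 A_ack=2021 B_seq=2183 B_ack=1000
After event 3: A_seq=1000 A_ack=2021 B_seq=2275 B_ack=1000
After event 4: A_seq=1000 A_ack=2275 B_seq=2275 B_ack=1000
After event 5: A_seq=1000 A_ack=2360 B_seq=2360 B_ack=1000
After event 6: A_seq=1026 A_ack=2360 B_seq=2360 B_ack=1026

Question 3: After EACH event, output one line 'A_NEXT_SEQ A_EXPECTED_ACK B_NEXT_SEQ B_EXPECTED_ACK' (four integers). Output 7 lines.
1000 2021 2021 1000
1000 2021 2021 1000
1000 2021 2183 1000
1000 2021 2275 1000
1000 2275 2275 1000
1000 2360 2360 1000
1026 2360 2360 1026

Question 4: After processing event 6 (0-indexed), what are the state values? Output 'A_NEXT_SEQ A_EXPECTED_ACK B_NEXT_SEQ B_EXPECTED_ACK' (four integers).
After event 0: A_seq=1000 A_ack=2021 B_seq=2021 B_ack=1000
After event 1: A_seq=1000 A_ack=2021 B_seq=2021 B_ack=1000
After event 2: A_seq=1000 A_ack=2021 B_seq=2183 B_ack=1000
After event 3: A_seq=1000 A_ack=2021 B_seq=2275 B_ack=1000
After event 4: A_seq=1000 A_ack=2275 B_seq=2275 B_ack=1000
After event 5: A_seq=1000 A_ack=2360 B_seq=2360 B_ack=1000
After event 6: A_seq=1026 A_ack=2360 B_seq=2360 B_ack=1026

1026 2360 2360 1026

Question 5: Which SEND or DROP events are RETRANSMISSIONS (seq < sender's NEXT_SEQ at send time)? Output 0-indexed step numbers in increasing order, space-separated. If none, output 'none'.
Step 0: SEND seq=2000 -> fresh
Step 2: DROP seq=2021 -> fresh
Step 3: SEND seq=2183 -> fresh
Step 4: SEND seq=2021 -> retransmit
Step 5: SEND seq=2275 -> fresh
Step 6: SEND seq=1000 -> fresh

Answer: 4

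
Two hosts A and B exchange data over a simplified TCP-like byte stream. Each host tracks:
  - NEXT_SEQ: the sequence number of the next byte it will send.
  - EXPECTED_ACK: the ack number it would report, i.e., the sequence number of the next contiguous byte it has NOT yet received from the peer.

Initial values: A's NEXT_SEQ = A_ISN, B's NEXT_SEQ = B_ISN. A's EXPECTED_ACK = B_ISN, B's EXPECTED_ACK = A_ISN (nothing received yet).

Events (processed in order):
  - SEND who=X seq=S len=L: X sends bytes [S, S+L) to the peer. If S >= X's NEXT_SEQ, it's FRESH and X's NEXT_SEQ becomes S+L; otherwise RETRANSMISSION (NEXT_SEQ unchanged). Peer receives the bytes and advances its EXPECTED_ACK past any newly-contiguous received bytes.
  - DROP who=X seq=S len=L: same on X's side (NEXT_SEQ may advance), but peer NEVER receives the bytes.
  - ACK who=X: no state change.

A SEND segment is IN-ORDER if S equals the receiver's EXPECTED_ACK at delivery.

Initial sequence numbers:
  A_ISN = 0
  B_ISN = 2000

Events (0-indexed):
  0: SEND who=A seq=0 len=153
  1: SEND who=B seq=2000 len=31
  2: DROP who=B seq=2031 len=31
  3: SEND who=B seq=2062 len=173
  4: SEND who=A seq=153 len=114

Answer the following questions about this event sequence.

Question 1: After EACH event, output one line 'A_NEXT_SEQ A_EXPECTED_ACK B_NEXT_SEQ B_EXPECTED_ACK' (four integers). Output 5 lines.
153 2000 2000 153
153 2031 2031 153
153 2031 2062 153
153 2031 2235 153
267 2031 2235 267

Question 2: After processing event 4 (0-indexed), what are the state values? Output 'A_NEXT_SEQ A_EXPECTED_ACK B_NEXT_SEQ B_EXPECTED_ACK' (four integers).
After event 0: A_seq=153 A_ack=2000 B_seq=2000 B_ack=153
After event 1: A_seq=153 A_ack=2031 B_seq=2031 B_ack=153
After event 2: A_seq=153 A_ack=2031 B_seq=2062 B_ack=153
After event 3: A_seq=153 A_ack=2031 B_seq=2235 B_ack=153
After event 4: A_seq=267 A_ack=2031 B_seq=2235 B_ack=267

267 2031 2235 267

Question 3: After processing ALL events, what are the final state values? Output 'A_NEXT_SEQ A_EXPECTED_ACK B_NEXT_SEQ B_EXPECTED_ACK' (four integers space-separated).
Answer: 267 2031 2235 267

Derivation:
After event 0: A_seq=153 A_ack=2000 B_seq=2000 B_ack=153
After event 1: A_seq=153 A_ack=2031 B_seq=2031 B_ack=153
After event 2: A_seq=153 A_ack=2031 B_seq=2062 B_ack=153
After event 3: A_seq=153 A_ack=2031 B_seq=2235 B_ack=153
After event 4: A_seq=267 A_ack=2031 B_seq=2235 B_ack=267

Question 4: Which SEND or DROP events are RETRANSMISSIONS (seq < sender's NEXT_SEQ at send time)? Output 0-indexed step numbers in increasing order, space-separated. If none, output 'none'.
Answer: none

Derivation:
Step 0: SEND seq=0 -> fresh
Step 1: SEND seq=2000 -> fresh
Step 2: DROP seq=2031 -> fresh
Step 3: SEND seq=2062 -> fresh
Step 4: SEND seq=153 -> fresh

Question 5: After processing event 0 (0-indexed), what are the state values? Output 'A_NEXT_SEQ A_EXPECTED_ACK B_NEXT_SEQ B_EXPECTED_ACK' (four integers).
After event 0: A_seq=153 A_ack=2000 B_seq=2000 B_ack=153

153 2000 2000 153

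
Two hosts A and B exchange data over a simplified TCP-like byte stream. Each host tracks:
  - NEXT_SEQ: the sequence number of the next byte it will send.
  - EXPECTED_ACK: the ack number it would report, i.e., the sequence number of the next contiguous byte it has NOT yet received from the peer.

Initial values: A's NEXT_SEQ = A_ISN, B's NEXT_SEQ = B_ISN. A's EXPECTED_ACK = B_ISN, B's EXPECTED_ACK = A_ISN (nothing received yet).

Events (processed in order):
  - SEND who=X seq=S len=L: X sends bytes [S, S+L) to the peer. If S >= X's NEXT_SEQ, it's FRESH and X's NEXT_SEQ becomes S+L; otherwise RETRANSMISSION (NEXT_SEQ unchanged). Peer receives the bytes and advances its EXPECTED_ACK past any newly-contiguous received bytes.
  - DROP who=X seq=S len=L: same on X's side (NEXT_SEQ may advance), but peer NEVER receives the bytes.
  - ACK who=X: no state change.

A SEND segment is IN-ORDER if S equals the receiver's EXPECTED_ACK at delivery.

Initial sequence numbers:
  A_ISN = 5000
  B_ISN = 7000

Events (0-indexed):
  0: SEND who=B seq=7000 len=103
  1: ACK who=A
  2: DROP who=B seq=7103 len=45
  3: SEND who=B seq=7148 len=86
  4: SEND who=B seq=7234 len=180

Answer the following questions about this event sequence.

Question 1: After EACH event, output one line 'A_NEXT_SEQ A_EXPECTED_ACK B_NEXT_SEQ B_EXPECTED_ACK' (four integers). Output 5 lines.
5000 7103 7103 5000
5000 7103 7103 5000
5000 7103 7148 5000
5000 7103 7234 5000
5000 7103 7414 5000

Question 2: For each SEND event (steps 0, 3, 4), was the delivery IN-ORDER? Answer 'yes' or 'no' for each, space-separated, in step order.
Answer: yes no no

Derivation:
Step 0: SEND seq=7000 -> in-order
Step 3: SEND seq=7148 -> out-of-order
Step 4: SEND seq=7234 -> out-of-order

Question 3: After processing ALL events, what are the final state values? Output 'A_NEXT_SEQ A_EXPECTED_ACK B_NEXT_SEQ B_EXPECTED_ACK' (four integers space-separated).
After event 0: A_seq=5000 A_ack=7103 B_seq=7103 B_ack=5000
After event 1: A_seq=5000 A_ack=7103 B_seq=7103 B_ack=5000
After event 2: A_seq=5000 A_ack=7103 B_seq=7148 B_ack=5000
After event 3: A_seq=5000 A_ack=7103 B_seq=7234 B_ack=5000
After event 4: A_seq=5000 A_ack=7103 B_seq=7414 B_ack=5000

Answer: 5000 7103 7414 5000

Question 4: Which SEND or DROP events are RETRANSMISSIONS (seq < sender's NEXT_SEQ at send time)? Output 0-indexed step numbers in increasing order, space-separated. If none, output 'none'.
Step 0: SEND seq=7000 -> fresh
Step 2: DROP seq=7103 -> fresh
Step 3: SEND seq=7148 -> fresh
Step 4: SEND seq=7234 -> fresh

Answer: none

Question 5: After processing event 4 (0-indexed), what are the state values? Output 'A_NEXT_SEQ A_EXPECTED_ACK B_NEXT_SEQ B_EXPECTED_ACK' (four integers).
After event 0: A_seq=5000 A_ack=7103 B_seq=7103 B_ack=5000
After event 1: A_seq=5000 A_ack=7103 B_seq=7103 B_ack=5000
After event 2: A_seq=5000 A_ack=7103 B_seq=7148 B_ack=5000
After event 3: A_seq=5000 A_ack=7103 B_seq=7234 B_ack=5000
After event 4: A_seq=5000 A_ack=7103 B_seq=7414 B_ack=5000

5000 7103 7414 5000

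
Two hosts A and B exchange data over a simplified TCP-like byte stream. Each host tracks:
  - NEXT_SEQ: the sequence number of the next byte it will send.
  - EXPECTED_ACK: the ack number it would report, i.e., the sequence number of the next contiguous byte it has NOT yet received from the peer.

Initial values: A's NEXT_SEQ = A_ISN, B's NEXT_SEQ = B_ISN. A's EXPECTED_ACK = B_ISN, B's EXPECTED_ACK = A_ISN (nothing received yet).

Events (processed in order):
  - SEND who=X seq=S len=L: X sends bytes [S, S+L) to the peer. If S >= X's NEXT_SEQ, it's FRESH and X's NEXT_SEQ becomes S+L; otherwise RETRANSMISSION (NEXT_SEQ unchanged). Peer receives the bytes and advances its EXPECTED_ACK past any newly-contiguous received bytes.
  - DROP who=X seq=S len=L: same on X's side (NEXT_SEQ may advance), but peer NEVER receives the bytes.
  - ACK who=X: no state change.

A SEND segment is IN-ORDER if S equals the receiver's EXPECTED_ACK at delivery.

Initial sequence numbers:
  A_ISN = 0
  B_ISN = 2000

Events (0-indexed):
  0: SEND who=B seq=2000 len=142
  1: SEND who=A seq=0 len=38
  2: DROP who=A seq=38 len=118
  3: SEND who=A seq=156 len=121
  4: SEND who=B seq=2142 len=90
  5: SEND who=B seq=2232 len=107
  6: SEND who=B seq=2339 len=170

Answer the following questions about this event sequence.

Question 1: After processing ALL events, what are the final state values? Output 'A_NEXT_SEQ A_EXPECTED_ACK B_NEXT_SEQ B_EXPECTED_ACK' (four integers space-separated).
After event 0: A_seq=0 A_ack=2142 B_seq=2142 B_ack=0
After event 1: A_seq=38 A_ack=2142 B_seq=2142 B_ack=38
After event 2: A_seq=156 A_ack=2142 B_seq=2142 B_ack=38
After event 3: A_seq=277 A_ack=2142 B_seq=2142 B_ack=38
After event 4: A_seq=277 A_ack=2232 B_seq=2232 B_ack=38
After event 5: A_seq=277 A_ack=2339 B_seq=2339 B_ack=38
After event 6: A_seq=277 A_ack=2509 B_seq=2509 B_ack=38

Answer: 277 2509 2509 38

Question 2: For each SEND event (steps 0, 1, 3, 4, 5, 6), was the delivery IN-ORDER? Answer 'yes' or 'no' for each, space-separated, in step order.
Step 0: SEND seq=2000 -> in-order
Step 1: SEND seq=0 -> in-order
Step 3: SEND seq=156 -> out-of-order
Step 4: SEND seq=2142 -> in-order
Step 5: SEND seq=2232 -> in-order
Step 6: SEND seq=2339 -> in-order

Answer: yes yes no yes yes yes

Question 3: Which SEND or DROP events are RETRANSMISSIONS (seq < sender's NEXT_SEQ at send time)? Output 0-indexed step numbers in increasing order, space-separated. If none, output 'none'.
Step 0: SEND seq=2000 -> fresh
Step 1: SEND seq=0 -> fresh
Step 2: DROP seq=38 -> fresh
Step 3: SEND seq=156 -> fresh
Step 4: SEND seq=2142 -> fresh
Step 5: SEND seq=2232 -> fresh
Step 6: SEND seq=2339 -> fresh

Answer: none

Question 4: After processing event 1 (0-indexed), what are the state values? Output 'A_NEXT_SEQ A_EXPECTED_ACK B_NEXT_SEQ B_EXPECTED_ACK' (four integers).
After event 0: A_seq=0 A_ack=2142 B_seq=2142 B_ack=0
After event 1: A_seq=38 A_ack=2142 B_seq=2142 B_ack=38

38 2142 2142 38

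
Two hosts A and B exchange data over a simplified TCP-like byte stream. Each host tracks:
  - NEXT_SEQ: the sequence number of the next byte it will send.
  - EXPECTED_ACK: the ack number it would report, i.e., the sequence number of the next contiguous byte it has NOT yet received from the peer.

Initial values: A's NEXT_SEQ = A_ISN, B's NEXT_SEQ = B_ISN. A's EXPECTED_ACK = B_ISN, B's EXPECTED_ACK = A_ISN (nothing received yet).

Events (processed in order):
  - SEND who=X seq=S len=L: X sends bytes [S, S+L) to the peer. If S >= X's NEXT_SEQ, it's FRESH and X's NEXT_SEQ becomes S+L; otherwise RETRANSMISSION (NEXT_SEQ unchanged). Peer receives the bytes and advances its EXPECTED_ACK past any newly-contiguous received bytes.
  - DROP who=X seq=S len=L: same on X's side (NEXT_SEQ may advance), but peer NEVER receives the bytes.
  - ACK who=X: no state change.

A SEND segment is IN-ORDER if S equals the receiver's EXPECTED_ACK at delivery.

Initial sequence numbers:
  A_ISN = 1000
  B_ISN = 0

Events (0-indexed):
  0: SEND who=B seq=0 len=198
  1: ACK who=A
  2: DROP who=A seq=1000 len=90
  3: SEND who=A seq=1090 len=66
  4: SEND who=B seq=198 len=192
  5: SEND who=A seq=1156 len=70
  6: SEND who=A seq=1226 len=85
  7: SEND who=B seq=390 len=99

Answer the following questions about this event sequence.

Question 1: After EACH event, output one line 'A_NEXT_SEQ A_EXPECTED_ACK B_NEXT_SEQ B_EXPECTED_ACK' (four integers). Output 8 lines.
1000 198 198 1000
1000 198 198 1000
1090 198 198 1000
1156 198 198 1000
1156 390 390 1000
1226 390 390 1000
1311 390 390 1000
1311 489 489 1000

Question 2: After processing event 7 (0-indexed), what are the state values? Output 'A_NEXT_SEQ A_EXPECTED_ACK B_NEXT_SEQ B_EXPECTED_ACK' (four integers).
After event 0: A_seq=1000 A_ack=198 B_seq=198 B_ack=1000
After event 1: A_seq=1000 A_ack=198 B_seq=198 B_ack=1000
After event 2: A_seq=1090 A_ack=198 B_seq=198 B_ack=1000
After event 3: A_seq=1156 A_ack=198 B_seq=198 B_ack=1000
After event 4: A_seq=1156 A_ack=390 B_seq=390 B_ack=1000
After event 5: A_seq=1226 A_ack=390 B_seq=390 B_ack=1000
After event 6: A_seq=1311 A_ack=390 B_seq=390 B_ack=1000
After event 7: A_seq=1311 A_ack=489 B_seq=489 B_ack=1000

1311 489 489 1000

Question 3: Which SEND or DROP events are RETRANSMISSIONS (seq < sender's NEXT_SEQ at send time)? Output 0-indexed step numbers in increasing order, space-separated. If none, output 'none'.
Answer: none

Derivation:
Step 0: SEND seq=0 -> fresh
Step 2: DROP seq=1000 -> fresh
Step 3: SEND seq=1090 -> fresh
Step 4: SEND seq=198 -> fresh
Step 5: SEND seq=1156 -> fresh
Step 6: SEND seq=1226 -> fresh
Step 7: SEND seq=390 -> fresh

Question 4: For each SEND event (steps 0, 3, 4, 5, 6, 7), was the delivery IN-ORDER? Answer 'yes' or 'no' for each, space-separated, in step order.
Answer: yes no yes no no yes

Derivation:
Step 0: SEND seq=0 -> in-order
Step 3: SEND seq=1090 -> out-of-order
Step 4: SEND seq=198 -> in-order
Step 5: SEND seq=1156 -> out-of-order
Step 6: SEND seq=1226 -> out-of-order
Step 7: SEND seq=390 -> in-order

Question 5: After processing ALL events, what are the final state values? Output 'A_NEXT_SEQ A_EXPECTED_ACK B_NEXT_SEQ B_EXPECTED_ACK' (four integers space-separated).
Answer: 1311 489 489 1000

Derivation:
After event 0: A_seq=1000 A_ack=198 B_seq=198 B_ack=1000
After event 1: A_seq=1000 A_ack=198 B_seq=198 B_ack=1000
After event 2: A_seq=1090 A_ack=198 B_seq=198 B_ack=1000
After event 3: A_seq=1156 A_ack=198 B_seq=198 B_ack=1000
After event 4: A_seq=1156 A_ack=390 B_seq=390 B_ack=1000
After event 5: A_seq=1226 A_ack=390 B_seq=390 B_ack=1000
After event 6: A_seq=1311 A_ack=390 B_seq=390 B_ack=1000
After event 7: A_seq=1311 A_ack=489 B_seq=489 B_ack=1000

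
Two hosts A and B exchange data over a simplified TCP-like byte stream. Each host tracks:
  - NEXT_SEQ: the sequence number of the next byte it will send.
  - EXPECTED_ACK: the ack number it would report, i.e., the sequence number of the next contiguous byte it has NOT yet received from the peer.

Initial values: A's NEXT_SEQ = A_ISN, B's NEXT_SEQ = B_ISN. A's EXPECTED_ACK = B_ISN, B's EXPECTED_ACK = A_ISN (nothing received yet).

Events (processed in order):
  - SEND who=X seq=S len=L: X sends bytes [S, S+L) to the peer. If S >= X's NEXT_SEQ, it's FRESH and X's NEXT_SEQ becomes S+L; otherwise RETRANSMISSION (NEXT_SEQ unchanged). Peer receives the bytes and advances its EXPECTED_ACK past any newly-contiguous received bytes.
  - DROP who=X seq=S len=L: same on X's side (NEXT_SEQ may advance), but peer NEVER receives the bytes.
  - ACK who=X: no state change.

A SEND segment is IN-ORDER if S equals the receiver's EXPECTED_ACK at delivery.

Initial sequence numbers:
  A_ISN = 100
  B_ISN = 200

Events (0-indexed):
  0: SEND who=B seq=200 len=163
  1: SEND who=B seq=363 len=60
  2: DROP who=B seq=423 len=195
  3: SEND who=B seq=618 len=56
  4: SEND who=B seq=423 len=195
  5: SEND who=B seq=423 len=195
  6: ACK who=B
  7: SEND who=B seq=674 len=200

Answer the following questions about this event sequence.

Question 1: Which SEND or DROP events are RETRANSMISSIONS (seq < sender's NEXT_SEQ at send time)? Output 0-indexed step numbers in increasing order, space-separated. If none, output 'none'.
Step 0: SEND seq=200 -> fresh
Step 1: SEND seq=363 -> fresh
Step 2: DROP seq=423 -> fresh
Step 3: SEND seq=618 -> fresh
Step 4: SEND seq=423 -> retransmit
Step 5: SEND seq=423 -> retransmit
Step 7: SEND seq=674 -> fresh

Answer: 4 5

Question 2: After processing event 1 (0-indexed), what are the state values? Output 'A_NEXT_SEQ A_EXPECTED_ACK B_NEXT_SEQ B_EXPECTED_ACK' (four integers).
After event 0: A_seq=100 A_ack=363 B_seq=363 B_ack=100
After event 1: A_seq=100 A_ack=423 B_seq=423 B_ack=100

100 423 423 100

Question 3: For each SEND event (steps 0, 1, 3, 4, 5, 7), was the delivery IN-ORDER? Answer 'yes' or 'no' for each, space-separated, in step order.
Step 0: SEND seq=200 -> in-order
Step 1: SEND seq=363 -> in-order
Step 3: SEND seq=618 -> out-of-order
Step 4: SEND seq=423 -> in-order
Step 5: SEND seq=423 -> out-of-order
Step 7: SEND seq=674 -> in-order

Answer: yes yes no yes no yes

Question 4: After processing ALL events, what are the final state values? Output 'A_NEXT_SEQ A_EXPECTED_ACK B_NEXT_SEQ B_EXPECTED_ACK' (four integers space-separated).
Answer: 100 874 874 100

Derivation:
After event 0: A_seq=100 A_ack=363 B_seq=363 B_ack=100
After event 1: A_seq=100 A_ack=423 B_seq=423 B_ack=100
After event 2: A_seq=100 A_ack=423 B_seq=618 B_ack=100
After event 3: A_seq=100 A_ack=423 B_seq=674 B_ack=100
After event 4: A_seq=100 A_ack=674 B_seq=674 B_ack=100
After event 5: A_seq=100 A_ack=674 B_seq=674 B_ack=100
After event 6: A_seq=100 A_ack=674 B_seq=674 B_ack=100
After event 7: A_seq=100 A_ack=874 B_seq=874 B_ack=100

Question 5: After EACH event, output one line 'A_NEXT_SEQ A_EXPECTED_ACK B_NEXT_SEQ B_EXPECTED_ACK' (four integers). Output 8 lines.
100 363 363 100
100 423 423 100
100 423 618 100
100 423 674 100
100 674 674 100
100 674 674 100
100 674 674 100
100 874 874 100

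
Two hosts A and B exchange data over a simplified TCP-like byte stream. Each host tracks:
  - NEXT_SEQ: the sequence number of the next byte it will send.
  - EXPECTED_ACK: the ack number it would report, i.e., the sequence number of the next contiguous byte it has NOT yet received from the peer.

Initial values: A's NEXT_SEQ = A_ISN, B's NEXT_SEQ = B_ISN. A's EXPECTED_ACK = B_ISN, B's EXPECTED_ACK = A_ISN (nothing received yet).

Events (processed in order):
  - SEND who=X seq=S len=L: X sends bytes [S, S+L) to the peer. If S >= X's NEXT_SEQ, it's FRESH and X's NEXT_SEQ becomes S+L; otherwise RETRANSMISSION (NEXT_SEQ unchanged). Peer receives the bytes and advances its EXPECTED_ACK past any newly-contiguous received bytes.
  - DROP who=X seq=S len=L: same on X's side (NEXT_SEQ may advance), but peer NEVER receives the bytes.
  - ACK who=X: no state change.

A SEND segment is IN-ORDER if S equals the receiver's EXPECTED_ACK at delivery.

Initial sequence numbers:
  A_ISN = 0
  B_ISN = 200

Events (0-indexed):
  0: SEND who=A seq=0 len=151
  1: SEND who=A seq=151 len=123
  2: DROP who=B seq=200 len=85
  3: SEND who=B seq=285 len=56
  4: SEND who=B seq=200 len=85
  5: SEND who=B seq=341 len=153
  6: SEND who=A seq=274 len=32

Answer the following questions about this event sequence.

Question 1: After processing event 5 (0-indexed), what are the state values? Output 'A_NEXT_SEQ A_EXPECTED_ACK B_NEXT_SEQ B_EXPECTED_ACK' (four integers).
After event 0: A_seq=151 A_ack=200 B_seq=200 B_ack=151
After event 1: A_seq=274 A_ack=200 B_seq=200 B_ack=274
After event 2: A_seq=274 A_ack=200 B_seq=285 B_ack=274
After event 3: A_seq=274 A_ack=200 B_seq=341 B_ack=274
After event 4: A_seq=274 A_ack=341 B_seq=341 B_ack=274
After event 5: A_seq=274 A_ack=494 B_seq=494 B_ack=274

274 494 494 274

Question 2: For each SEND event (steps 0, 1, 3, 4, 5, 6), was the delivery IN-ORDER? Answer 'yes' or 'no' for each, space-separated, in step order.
Step 0: SEND seq=0 -> in-order
Step 1: SEND seq=151 -> in-order
Step 3: SEND seq=285 -> out-of-order
Step 4: SEND seq=200 -> in-order
Step 5: SEND seq=341 -> in-order
Step 6: SEND seq=274 -> in-order

Answer: yes yes no yes yes yes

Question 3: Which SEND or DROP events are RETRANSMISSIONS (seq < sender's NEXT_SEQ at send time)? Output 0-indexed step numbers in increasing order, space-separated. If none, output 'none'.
Step 0: SEND seq=0 -> fresh
Step 1: SEND seq=151 -> fresh
Step 2: DROP seq=200 -> fresh
Step 3: SEND seq=285 -> fresh
Step 4: SEND seq=200 -> retransmit
Step 5: SEND seq=341 -> fresh
Step 6: SEND seq=274 -> fresh

Answer: 4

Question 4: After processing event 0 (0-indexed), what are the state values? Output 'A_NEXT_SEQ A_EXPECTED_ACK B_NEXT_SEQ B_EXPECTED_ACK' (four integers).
After event 0: A_seq=151 A_ack=200 B_seq=200 B_ack=151

151 200 200 151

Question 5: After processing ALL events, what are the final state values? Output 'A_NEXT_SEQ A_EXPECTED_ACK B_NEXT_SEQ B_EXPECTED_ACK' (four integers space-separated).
After event 0: A_seq=151 A_ack=200 B_seq=200 B_ack=151
After event 1: A_seq=274 A_ack=200 B_seq=200 B_ack=274
After event 2: A_seq=274 A_ack=200 B_seq=285 B_ack=274
After event 3: A_seq=274 A_ack=200 B_seq=341 B_ack=274
After event 4: A_seq=274 A_ack=341 B_seq=341 B_ack=274
After event 5: A_seq=274 A_ack=494 B_seq=494 B_ack=274
After event 6: A_seq=306 A_ack=494 B_seq=494 B_ack=306

Answer: 306 494 494 306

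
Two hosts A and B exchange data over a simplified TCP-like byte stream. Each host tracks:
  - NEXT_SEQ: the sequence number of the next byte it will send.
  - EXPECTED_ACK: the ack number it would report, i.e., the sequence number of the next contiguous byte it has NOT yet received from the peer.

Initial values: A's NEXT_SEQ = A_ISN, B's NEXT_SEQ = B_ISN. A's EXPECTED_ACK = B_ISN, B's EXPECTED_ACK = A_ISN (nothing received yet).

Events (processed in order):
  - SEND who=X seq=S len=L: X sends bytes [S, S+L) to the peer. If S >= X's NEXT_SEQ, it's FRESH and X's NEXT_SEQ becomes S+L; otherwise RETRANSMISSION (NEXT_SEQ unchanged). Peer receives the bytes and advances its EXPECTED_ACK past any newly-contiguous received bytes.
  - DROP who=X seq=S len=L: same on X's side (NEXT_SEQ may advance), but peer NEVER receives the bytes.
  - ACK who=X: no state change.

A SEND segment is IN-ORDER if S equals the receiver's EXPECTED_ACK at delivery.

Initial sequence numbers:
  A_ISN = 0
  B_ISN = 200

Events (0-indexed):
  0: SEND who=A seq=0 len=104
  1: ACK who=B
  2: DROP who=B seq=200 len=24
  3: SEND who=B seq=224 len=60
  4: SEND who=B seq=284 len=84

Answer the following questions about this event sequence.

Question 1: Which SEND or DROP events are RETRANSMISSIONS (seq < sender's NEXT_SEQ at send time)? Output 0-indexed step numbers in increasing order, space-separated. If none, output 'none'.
Answer: none

Derivation:
Step 0: SEND seq=0 -> fresh
Step 2: DROP seq=200 -> fresh
Step 3: SEND seq=224 -> fresh
Step 4: SEND seq=284 -> fresh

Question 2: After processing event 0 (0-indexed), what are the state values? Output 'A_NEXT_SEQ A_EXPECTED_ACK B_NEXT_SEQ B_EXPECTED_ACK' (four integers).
After event 0: A_seq=104 A_ack=200 B_seq=200 B_ack=104

104 200 200 104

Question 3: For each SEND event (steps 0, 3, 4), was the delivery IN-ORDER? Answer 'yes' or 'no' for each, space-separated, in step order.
Step 0: SEND seq=0 -> in-order
Step 3: SEND seq=224 -> out-of-order
Step 4: SEND seq=284 -> out-of-order

Answer: yes no no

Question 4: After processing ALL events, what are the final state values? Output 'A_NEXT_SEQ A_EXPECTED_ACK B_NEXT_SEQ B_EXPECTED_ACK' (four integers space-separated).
After event 0: A_seq=104 A_ack=200 B_seq=200 B_ack=104
After event 1: A_seq=104 A_ack=200 B_seq=200 B_ack=104
After event 2: A_seq=104 A_ack=200 B_seq=224 B_ack=104
After event 3: A_seq=104 A_ack=200 B_seq=284 B_ack=104
After event 4: A_seq=104 A_ack=200 B_seq=368 B_ack=104

Answer: 104 200 368 104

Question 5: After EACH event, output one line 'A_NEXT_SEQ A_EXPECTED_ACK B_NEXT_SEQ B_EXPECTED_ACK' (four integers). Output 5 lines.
104 200 200 104
104 200 200 104
104 200 224 104
104 200 284 104
104 200 368 104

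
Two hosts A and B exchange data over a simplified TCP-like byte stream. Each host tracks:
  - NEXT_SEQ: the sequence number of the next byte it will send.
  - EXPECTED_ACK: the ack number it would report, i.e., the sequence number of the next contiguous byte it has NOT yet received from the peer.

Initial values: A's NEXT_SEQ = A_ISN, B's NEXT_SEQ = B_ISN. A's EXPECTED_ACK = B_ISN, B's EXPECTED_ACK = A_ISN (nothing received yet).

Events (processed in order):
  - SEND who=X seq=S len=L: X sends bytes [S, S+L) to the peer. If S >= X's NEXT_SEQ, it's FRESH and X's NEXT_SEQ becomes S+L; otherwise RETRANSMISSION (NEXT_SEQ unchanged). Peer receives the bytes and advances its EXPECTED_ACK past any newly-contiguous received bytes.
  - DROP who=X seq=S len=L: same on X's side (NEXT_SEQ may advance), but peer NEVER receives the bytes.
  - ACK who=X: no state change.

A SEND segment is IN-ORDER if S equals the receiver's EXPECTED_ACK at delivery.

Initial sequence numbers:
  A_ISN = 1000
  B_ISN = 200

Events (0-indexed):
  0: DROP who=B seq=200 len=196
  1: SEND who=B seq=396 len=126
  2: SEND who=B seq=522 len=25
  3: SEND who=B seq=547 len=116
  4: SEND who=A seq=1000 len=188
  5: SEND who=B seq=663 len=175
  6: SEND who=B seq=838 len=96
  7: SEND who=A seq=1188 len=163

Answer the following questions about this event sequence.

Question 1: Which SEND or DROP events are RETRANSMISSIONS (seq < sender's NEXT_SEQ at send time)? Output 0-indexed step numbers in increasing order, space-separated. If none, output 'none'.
Answer: none

Derivation:
Step 0: DROP seq=200 -> fresh
Step 1: SEND seq=396 -> fresh
Step 2: SEND seq=522 -> fresh
Step 3: SEND seq=547 -> fresh
Step 4: SEND seq=1000 -> fresh
Step 5: SEND seq=663 -> fresh
Step 6: SEND seq=838 -> fresh
Step 7: SEND seq=1188 -> fresh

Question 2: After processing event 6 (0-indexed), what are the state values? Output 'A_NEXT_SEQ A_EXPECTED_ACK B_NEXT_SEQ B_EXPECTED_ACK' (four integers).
After event 0: A_seq=1000 A_ack=200 B_seq=396 B_ack=1000
After event 1: A_seq=1000 A_ack=200 B_seq=522 B_ack=1000
After event 2: A_seq=1000 A_ack=200 B_seq=547 B_ack=1000
After event 3: A_seq=1000 A_ack=200 B_seq=663 B_ack=1000
After event 4: A_seq=1188 A_ack=200 B_seq=663 B_ack=1188
After event 5: A_seq=1188 A_ack=200 B_seq=838 B_ack=1188
After event 6: A_seq=1188 A_ack=200 B_seq=934 B_ack=1188

1188 200 934 1188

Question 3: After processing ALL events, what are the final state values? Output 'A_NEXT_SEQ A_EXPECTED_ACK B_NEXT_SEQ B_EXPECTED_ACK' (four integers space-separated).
Answer: 1351 200 934 1351

Derivation:
After event 0: A_seq=1000 A_ack=200 B_seq=396 B_ack=1000
After event 1: A_seq=1000 A_ack=200 B_seq=522 B_ack=1000
After event 2: A_seq=1000 A_ack=200 B_seq=547 B_ack=1000
After event 3: A_seq=1000 A_ack=200 B_seq=663 B_ack=1000
After event 4: A_seq=1188 A_ack=200 B_seq=663 B_ack=1188
After event 5: A_seq=1188 A_ack=200 B_seq=838 B_ack=1188
After event 6: A_seq=1188 A_ack=200 B_seq=934 B_ack=1188
After event 7: A_seq=1351 A_ack=200 B_seq=934 B_ack=1351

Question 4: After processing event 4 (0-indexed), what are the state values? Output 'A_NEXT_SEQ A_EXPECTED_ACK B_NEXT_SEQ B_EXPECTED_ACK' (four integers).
After event 0: A_seq=1000 A_ack=200 B_seq=396 B_ack=1000
After event 1: A_seq=1000 A_ack=200 B_seq=522 B_ack=1000
After event 2: A_seq=1000 A_ack=200 B_seq=547 B_ack=1000
After event 3: A_seq=1000 A_ack=200 B_seq=663 B_ack=1000
After event 4: A_seq=1188 A_ack=200 B_seq=663 B_ack=1188

1188 200 663 1188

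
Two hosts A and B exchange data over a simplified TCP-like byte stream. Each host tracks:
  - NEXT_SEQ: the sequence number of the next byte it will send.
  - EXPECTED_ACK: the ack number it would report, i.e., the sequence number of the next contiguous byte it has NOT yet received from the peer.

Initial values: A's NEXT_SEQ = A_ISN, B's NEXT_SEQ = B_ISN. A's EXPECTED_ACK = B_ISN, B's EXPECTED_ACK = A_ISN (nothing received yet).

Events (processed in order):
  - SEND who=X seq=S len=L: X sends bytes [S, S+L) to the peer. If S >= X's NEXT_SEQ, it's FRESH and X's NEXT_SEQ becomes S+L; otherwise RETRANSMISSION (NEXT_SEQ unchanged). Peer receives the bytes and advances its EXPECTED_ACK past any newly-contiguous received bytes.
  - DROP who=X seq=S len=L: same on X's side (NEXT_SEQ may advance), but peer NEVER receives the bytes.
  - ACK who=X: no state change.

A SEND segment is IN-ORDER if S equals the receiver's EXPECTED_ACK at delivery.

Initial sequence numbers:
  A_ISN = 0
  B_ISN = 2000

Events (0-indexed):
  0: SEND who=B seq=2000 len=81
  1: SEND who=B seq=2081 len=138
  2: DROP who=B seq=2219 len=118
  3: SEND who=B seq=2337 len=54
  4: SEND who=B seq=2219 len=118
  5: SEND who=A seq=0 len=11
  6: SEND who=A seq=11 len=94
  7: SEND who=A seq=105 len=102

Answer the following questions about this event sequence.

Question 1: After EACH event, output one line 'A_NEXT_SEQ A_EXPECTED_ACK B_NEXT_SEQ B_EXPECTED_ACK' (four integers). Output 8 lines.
0 2081 2081 0
0 2219 2219 0
0 2219 2337 0
0 2219 2391 0
0 2391 2391 0
11 2391 2391 11
105 2391 2391 105
207 2391 2391 207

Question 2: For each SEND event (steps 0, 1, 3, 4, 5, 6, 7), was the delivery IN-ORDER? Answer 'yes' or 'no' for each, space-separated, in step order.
Answer: yes yes no yes yes yes yes

Derivation:
Step 0: SEND seq=2000 -> in-order
Step 1: SEND seq=2081 -> in-order
Step 3: SEND seq=2337 -> out-of-order
Step 4: SEND seq=2219 -> in-order
Step 5: SEND seq=0 -> in-order
Step 6: SEND seq=11 -> in-order
Step 7: SEND seq=105 -> in-order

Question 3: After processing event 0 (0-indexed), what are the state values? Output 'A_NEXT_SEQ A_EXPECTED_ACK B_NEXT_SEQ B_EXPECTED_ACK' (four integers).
After event 0: A_seq=0 A_ack=2081 B_seq=2081 B_ack=0

0 2081 2081 0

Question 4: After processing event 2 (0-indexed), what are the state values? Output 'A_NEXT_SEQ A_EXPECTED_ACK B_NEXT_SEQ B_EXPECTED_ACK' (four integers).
After event 0: A_seq=0 A_ack=2081 B_seq=2081 B_ack=0
After event 1: A_seq=0 A_ack=2219 B_seq=2219 B_ack=0
After event 2: A_seq=0 A_ack=2219 B_seq=2337 B_ack=0

0 2219 2337 0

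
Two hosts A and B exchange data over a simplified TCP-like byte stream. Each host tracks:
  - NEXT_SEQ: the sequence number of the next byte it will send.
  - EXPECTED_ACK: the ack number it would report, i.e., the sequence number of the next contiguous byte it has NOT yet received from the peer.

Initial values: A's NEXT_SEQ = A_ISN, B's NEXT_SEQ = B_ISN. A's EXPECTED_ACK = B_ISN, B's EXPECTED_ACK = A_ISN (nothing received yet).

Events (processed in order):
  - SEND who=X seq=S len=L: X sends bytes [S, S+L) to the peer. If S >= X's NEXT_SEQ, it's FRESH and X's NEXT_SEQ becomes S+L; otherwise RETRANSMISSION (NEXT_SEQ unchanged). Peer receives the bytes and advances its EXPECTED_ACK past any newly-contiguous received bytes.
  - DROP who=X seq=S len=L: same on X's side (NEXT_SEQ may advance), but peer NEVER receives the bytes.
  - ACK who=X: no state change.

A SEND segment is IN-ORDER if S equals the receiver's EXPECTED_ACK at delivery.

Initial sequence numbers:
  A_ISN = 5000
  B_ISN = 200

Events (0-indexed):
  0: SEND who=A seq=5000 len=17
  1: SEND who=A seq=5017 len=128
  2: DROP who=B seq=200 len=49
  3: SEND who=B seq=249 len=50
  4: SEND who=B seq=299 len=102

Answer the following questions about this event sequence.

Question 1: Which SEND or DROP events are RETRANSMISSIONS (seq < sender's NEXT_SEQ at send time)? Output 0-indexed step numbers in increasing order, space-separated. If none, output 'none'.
Step 0: SEND seq=5000 -> fresh
Step 1: SEND seq=5017 -> fresh
Step 2: DROP seq=200 -> fresh
Step 3: SEND seq=249 -> fresh
Step 4: SEND seq=299 -> fresh

Answer: none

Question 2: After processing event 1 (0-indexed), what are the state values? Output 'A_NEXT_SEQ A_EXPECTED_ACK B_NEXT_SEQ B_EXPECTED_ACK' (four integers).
After event 0: A_seq=5017 A_ack=200 B_seq=200 B_ack=5017
After event 1: A_seq=5145 A_ack=200 B_seq=200 B_ack=5145

5145 200 200 5145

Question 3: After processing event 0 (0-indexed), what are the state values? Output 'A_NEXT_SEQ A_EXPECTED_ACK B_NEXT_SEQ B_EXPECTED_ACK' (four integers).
After event 0: A_seq=5017 A_ack=200 B_seq=200 B_ack=5017

5017 200 200 5017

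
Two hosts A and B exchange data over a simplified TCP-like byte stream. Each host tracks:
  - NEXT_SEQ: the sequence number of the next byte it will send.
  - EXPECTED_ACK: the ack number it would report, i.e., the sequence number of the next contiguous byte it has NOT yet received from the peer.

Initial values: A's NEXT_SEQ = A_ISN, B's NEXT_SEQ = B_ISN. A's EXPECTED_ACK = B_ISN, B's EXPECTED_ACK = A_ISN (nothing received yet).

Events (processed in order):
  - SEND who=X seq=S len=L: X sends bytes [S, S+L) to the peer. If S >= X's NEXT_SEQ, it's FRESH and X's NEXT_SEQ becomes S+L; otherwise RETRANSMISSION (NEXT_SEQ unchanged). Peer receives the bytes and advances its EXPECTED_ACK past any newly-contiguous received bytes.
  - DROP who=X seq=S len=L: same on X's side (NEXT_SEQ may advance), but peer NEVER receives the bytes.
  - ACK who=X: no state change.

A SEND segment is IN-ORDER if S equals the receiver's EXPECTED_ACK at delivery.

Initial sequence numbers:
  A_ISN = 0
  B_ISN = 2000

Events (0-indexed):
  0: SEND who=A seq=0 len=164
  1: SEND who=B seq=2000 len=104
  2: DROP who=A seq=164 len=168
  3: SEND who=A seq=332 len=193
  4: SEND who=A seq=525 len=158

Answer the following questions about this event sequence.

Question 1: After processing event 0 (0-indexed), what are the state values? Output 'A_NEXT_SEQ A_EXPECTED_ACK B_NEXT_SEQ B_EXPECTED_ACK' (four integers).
After event 0: A_seq=164 A_ack=2000 B_seq=2000 B_ack=164

164 2000 2000 164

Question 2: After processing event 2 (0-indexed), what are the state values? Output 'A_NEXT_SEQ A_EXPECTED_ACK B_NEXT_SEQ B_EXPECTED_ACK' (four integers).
After event 0: A_seq=164 A_ack=2000 B_seq=2000 B_ack=164
After event 1: A_seq=164 A_ack=2104 B_seq=2104 B_ack=164
After event 2: A_seq=332 A_ack=2104 B_seq=2104 B_ack=164

332 2104 2104 164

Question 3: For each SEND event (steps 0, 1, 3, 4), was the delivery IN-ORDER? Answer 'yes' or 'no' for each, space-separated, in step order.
Step 0: SEND seq=0 -> in-order
Step 1: SEND seq=2000 -> in-order
Step 3: SEND seq=332 -> out-of-order
Step 4: SEND seq=525 -> out-of-order

Answer: yes yes no no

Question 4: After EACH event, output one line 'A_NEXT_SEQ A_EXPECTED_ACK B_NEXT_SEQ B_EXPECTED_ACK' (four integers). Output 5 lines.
164 2000 2000 164
164 2104 2104 164
332 2104 2104 164
525 2104 2104 164
683 2104 2104 164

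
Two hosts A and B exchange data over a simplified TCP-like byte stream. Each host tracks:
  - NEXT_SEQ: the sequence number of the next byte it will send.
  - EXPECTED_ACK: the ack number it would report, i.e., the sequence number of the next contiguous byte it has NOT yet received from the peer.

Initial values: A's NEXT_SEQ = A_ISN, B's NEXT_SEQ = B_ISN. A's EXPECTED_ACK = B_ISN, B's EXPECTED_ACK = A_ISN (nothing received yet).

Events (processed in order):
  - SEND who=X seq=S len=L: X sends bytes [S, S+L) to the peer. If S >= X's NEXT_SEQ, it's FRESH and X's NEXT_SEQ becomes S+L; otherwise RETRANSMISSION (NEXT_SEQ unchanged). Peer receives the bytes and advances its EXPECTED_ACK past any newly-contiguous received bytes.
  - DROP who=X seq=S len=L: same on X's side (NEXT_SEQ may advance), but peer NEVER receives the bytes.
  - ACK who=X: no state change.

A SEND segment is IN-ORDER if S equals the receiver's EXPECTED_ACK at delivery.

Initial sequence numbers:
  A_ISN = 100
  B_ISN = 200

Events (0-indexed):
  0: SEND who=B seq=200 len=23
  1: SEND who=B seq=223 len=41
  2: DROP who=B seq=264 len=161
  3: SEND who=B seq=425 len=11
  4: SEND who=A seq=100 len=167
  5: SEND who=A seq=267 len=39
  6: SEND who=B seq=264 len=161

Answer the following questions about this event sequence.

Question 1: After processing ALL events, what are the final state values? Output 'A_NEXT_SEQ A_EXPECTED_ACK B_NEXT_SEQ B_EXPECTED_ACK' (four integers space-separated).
After event 0: A_seq=100 A_ack=223 B_seq=223 B_ack=100
After event 1: A_seq=100 A_ack=264 B_seq=264 B_ack=100
After event 2: A_seq=100 A_ack=264 B_seq=425 B_ack=100
After event 3: A_seq=100 A_ack=264 B_seq=436 B_ack=100
After event 4: A_seq=267 A_ack=264 B_seq=436 B_ack=267
After event 5: A_seq=306 A_ack=264 B_seq=436 B_ack=306
After event 6: A_seq=306 A_ack=436 B_seq=436 B_ack=306

Answer: 306 436 436 306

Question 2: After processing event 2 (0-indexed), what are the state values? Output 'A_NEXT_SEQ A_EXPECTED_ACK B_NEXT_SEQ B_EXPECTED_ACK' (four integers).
After event 0: A_seq=100 A_ack=223 B_seq=223 B_ack=100
After event 1: A_seq=100 A_ack=264 B_seq=264 B_ack=100
After event 2: A_seq=100 A_ack=264 B_seq=425 B_ack=100

100 264 425 100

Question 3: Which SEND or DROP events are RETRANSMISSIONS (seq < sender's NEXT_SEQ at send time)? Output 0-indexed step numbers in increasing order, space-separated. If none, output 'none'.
Step 0: SEND seq=200 -> fresh
Step 1: SEND seq=223 -> fresh
Step 2: DROP seq=264 -> fresh
Step 3: SEND seq=425 -> fresh
Step 4: SEND seq=100 -> fresh
Step 5: SEND seq=267 -> fresh
Step 6: SEND seq=264 -> retransmit

Answer: 6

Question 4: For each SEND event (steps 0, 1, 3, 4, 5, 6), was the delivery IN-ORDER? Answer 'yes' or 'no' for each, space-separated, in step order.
Answer: yes yes no yes yes yes

Derivation:
Step 0: SEND seq=200 -> in-order
Step 1: SEND seq=223 -> in-order
Step 3: SEND seq=425 -> out-of-order
Step 4: SEND seq=100 -> in-order
Step 5: SEND seq=267 -> in-order
Step 6: SEND seq=264 -> in-order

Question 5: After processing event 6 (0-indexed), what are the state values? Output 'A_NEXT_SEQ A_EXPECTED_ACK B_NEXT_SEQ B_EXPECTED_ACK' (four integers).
After event 0: A_seq=100 A_ack=223 B_seq=223 B_ack=100
After event 1: A_seq=100 A_ack=264 B_seq=264 B_ack=100
After event 2: A_seq=100 A_ack=264 B_seq=425 B_ack=100
After event 3: A_seq=100 A_ack=264 B_seq=436 B_ack=100
After event 4: A_seq=267 A_ack=264 B_seq=436 B_ack=267
After event 5: A_seq=306 A_ack=264 B_seq=436 B_ack=306
After event 6: A_seq=306 A_ack=436 B_seq=436 B_ack=306

306 436 436 306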